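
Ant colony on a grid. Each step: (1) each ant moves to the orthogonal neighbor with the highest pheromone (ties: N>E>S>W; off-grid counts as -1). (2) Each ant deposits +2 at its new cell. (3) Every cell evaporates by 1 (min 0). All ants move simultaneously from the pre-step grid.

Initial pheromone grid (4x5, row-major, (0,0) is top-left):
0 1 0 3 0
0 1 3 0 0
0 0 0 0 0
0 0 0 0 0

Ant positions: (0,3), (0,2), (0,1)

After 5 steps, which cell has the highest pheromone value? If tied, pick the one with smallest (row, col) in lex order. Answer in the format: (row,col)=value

Answer: (0,3)=8

Derivation:
Step 1: ant0:(0,3)->E->(0,4) | ant1:(0,2)->E->(0,3) | ant2:(0,1)->S->(1,1)
  grid max=4 at (0,3)
Step 2: ant0:(0,4)->W->(0,3) | ant1:(0,3)->E->(0,4) | ant2:(1,1)->E->(1,2)
  grid max=5 at (0,3)
Step 3: ant0:(0,3)->E->(0,4) | ant1:(0,4)->W->(0,3) | ant2:(1,2)->W->(1,1)
  grid max=6 at (0,3)
Step 4: ant0:(0,4)->W->(0,3) | ant1:(0,3)->E->(0,4) | ant2:(1,1)->E->(1,2)
  grid max=7 at (0,3)
Step 5: ant0:(0,3)->E->(0,4) | ant1:(0,4)->W->(0,3) | ant2:(1,2)->W->(1,1)
  grid max=8 at (0,3)
Final grid:
  0 0 0 8 5
  0 2 2 0 0
  0 0 0 0 0
  0 0 0 0 0
Max pheromone 8 at (0,3)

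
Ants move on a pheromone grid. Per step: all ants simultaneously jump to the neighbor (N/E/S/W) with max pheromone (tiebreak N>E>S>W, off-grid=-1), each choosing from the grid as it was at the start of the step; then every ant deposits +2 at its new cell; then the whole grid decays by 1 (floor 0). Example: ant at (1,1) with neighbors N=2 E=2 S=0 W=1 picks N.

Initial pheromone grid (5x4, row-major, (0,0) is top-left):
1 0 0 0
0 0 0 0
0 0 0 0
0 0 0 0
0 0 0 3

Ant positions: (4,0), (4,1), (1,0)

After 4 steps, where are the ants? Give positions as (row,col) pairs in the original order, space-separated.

Step 1: ant0:(4,0)->N->(3,0) | ant1:(4,1)->N->(3,1) | ant2:(1,0)->N->(0,0)
  grid max=2 at (0,0)
Step 2: ant0:(3,0)->E->(3,1) | ant1:(3,1)->W->(3,0) | ant2:(0,0)->E->(0,1)
  grid max=2 at (3,0)
Step 3: ant0:(3,1)->W->(3,0) | ant1:(3,0)->E->(3,1) | ant2:(0,1)->W->(0,0)
  grid max=3 at (3,0)
Step 4: ant0:(3,0)->E->(3,1) | ant1:(3,1)->W->(3,0) | ant2:(0,0)->E->(0,1)
  grid max=4 at (3,0)

(3,1) (3,0) (0,1)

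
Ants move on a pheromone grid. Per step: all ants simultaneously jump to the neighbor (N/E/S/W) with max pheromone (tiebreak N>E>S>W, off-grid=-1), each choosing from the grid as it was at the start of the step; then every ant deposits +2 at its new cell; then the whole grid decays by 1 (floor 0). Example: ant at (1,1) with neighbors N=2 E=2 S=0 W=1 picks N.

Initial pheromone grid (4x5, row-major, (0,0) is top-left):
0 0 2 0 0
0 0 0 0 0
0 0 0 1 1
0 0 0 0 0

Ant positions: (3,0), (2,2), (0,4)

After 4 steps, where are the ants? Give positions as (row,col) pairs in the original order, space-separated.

Step 1: ant0:(3,0)->N->(2,0) | ant1:(2,2)->E->(2,3) | ant2:(0,4)->S->(1,4)
  grid max=2 at (2,3)
Step 2: ant0:(2,0)->N->(1,0) | ant1:(2,3)->N->(1,3) | ant2:(1,4)->N->(0,4)
  grid max=1 at (0,4)
Step 3: ant0:(1,0)->N->(0,0) | ant1:(1,3)->S->(2,3) | ant2:(0,4)->S->(1,4)
  grid max=2 at (2,3)
Step 4: ant0:(0,0)->E->(0,1) | ant1:(2,3)->N->(1,3) | ant2:(1,4)->N->(0,4)
  grid max=1 at (0,1)

(0,1) (1,3) (0,4)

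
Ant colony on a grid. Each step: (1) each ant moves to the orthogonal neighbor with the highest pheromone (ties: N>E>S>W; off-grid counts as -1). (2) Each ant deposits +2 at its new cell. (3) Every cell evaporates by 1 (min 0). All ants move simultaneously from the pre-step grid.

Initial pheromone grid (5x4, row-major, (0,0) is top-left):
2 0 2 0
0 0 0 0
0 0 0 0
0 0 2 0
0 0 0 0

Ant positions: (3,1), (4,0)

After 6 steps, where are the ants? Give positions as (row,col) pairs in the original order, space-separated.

Step 1: ant0:(3,1)->E->(3,2) | ant1:(4,0)->N->(3,0)
  grid max=3 at (3,2)
Step 2: ant0:(3,2)->N->(2,2) | ant1:(3,0)->N->(2,0)
  grid max=2 at (3,2)
Step 3: ant0:(2,2)->S->(3,2) | ant1:(2,0)->N->(1,0)
  grid max=3 at (3,2)
Step 4: ant0:(3,2)->N->(2,2) | ant1:(1,0)->N->(0,0)
  grid max=2 at (3,2)
Step 5: ant0:(2,2)->S->(3,2) | ant1:(0,0)->E->(0,1)
  grid max=3 at (3,2)
Step 6: ant0:(3,2)->N->(2,2) | ant1:(0,1)->E->(0,2)
  grid max=2 at (3,2)

(2,2) (0,2)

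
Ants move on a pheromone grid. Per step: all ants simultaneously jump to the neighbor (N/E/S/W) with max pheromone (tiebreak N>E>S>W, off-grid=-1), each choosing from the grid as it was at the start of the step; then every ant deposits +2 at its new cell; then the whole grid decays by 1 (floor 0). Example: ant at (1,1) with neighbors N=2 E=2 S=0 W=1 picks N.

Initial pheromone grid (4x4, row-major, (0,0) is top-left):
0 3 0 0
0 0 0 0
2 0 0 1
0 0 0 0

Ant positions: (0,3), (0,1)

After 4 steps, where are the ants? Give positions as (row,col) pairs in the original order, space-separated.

Step 1: ant0:(0,3)->S->(1,3) | ant1:(0,1)->E->(0,2)
  grid max=2 at (0,1)
Step 2: ant0:(1,3)->N->(0,3) | ant1:(0,2)->W->(0,1)
  grid max=3 at (0,1)
Step 3: ant0:(0,3)->S->(1,3) | ant1:(0,1)->E->(0,2)
  grid max=2 at (0,1)
Step 4: ant0:(1,3)->N->(0,3) | ant1:(0,2)->W->(0,1)
  grid max=3 at (0,1)

(0,3) (0,1)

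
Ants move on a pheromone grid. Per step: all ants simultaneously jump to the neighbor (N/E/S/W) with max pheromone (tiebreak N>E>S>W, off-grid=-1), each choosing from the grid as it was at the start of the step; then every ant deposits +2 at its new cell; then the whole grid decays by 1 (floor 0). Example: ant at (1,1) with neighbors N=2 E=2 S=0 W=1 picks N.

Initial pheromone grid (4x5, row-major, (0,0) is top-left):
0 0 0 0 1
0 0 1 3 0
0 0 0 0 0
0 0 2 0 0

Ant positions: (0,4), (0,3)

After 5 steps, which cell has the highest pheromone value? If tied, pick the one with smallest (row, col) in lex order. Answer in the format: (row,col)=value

Step 1: ant0:(0,4)->S->(1,4) | ant1:(0,3)->S->(1,3)
  grid max=4 at (1,3)
Step 2: ant0:(1,4)->W->(1,3) | ant1:(1,3)->E->(1,4)
  grid max=5 at (1,3)
Step 3: ant0:(1,3)->E->(1,4) | ant1:(1,4)->W->(1,3)
  grid max=6 at (1,3)
Step 4: ant0:(1,4)->W->(1,3) | ant1:(1,3)->E->(1,4)
  grid max=7 at (1,3)
Step 5: ant0:(1,3)->E->(1,4) | ant1:(1,4)->W->(1,3)
  grid max=8 at (1,3)
Final grid:
  0 0 0 0 0
  0 0 0 8 5
  0 0 0 0 0
  0 0 0 0 0
Max pheromone 8 at (1,3)

Answer: (1,3)=8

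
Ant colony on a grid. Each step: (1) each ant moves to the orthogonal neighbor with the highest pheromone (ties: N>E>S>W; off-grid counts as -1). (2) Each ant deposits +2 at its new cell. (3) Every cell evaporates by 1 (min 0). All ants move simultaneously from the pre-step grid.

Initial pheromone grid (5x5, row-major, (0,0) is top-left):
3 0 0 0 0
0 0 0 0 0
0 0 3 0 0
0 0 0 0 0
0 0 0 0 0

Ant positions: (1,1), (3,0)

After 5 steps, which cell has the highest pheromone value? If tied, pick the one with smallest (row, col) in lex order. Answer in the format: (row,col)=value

Answer: (0,0)=6

Derivation:
Step 1: ant0:(1,1)->N->(0,1) | ant1:(3,0)->N->(2,0)
  grid max=2 at (0,0)
Step 2: ant0:(0,1)->W->(0,0) | ant1:(2,0)->N->(1,0)
  grid max=3 at (0,0)
Step 3: ant0:(0,0)->S->(1,0) | ant1:(1,0)->N->(0,0)
  grid max=4 at (0,0)
Step 4: ant0:(1,0)->N->(0,0) | ant1:(0,0)->S->(1,0)
  grid max=5 at (0,0)
Step 5: ant0:(0,0)->S->(1,0) | ant1:(1,0)->N->(0,0)
  grid max=6 at (0,0)
Final grid:
  6 0 0 0 0
  4 0 0 0 0
  0 0 0 0 0
  0 0 0 0 0
  0 0 0 0 0
Max pheromone 6 at (0,0)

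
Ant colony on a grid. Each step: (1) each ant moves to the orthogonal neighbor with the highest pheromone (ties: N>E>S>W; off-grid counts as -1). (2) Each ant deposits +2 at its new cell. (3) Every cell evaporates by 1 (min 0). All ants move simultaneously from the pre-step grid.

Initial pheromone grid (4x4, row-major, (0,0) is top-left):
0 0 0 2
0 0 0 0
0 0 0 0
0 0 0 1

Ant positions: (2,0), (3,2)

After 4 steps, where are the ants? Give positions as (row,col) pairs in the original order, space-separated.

Step 1: ant0:(2,0)->N->(1,0) | ant1:(3,2)->E->(3,3)
  grid max=2 at (3,3)
Step 2: ant0:(1,0)->N->(0,0) | ant1:(3,3)->N->(2,3)
  grid max=1 at (0,0)
Step 3: ant0:(0,0)->E->(0,1) | ant1:(2,3)->S->(3,3)
  grid max=2 at (3,3)
Step 4: ant0:(0,1)->E->(0,2) | ant1:(3,3)->N->(2,3)
  grid max=1 at (0,2)

(0,2) (2,3)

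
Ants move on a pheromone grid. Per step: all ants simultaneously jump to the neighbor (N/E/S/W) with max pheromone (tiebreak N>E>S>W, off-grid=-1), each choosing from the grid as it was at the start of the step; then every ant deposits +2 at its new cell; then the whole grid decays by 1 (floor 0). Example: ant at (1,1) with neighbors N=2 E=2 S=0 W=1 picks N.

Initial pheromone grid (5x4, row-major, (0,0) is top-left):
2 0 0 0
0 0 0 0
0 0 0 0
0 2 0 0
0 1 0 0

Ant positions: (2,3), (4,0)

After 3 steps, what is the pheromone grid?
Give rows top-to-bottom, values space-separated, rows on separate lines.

After step 1: ants at (1,3),(4,1)
  1 0 0 0
  0 0 0 1
  0 0 0 0
  0 1 0 0
  0 2 0 0
After step 2: ants at (0,3),(3,1)
  0 0 0 1
  0 0 0 0
  0 0 0 0
  0 2 0 0
  0 1 0 0
After step 3: ants at (1,3),(4,1)
  0 0 0 0
  0 0 0 1
  0 0 0 0
  0 1 0 0
  0 2 0 0

0 0 0 0
0 0 0 1
0 0 0 0
0 1 0 0
0 2 0 0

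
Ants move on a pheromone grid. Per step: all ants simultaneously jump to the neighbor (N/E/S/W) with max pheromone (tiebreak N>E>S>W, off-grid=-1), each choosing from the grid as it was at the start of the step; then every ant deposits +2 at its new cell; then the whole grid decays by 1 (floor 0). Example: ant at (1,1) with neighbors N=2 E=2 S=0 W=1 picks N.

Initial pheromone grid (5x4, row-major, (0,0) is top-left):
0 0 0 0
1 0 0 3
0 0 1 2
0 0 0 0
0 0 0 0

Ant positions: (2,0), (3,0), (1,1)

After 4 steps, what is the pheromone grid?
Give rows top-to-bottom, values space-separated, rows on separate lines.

After step 1: ants at (1,0),(2,0),(1,0)
  0 0 0 0
  4 0 0 2
  1 0 0 1
  0 0 0 0
  0 0 0 0
After step 2: ants at (2,0),(1,0),(2,0)
  0 0 0 0
  5 0 0 1
  4 0 0 0
  0 0 0 0
  0 0 0 0
After step 3: ants at (1,0),(2,0),(1,0)
  0 0 0 0
  8 0 0 0
  5 0 0 0
  0 0 0 0
  0 0 0 0
After step 4: ants at (2,0),(1,0),(2,0)
  0 0 0 0
  9 0 0 0
  8 0 0 0
  0 0 0 0
  0 0 0 0

0 0 0 0
9 0 0 0
8 0 0 0
0 0 0 0
0 0 0 0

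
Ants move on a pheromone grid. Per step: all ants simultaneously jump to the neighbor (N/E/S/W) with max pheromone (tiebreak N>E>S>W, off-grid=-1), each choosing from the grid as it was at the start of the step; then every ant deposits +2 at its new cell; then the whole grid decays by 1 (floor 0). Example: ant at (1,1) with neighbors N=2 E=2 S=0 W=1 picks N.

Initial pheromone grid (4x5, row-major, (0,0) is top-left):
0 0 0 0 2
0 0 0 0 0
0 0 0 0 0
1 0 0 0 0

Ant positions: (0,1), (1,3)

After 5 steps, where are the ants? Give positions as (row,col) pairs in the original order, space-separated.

Step 1: ant0:(0,1)->E->(0,2) | ant1:(1,3)->N->(0,3)
  grid max=1 at (0,2)
Step 2: ant0:(0,2)->E->(0,3) | ant1:(0,3)->E->(0,4)
  grid max=2 at (0,3)
Step 3: ant0:(0,3)->E->(0,4) | ant1:(0,4)->W->(0,3)
  grid max=3 at (0,3)
Step 4: ant0:(0,4)->W->(0,3) | ant1:(0,3)->E->(0,4)
  grid max=4 at (0,3)
Step 5: ant0:(0,3)->E->(0,4) | ant1:(0,4)->W->(0,3)
  grid max=5 at (0,3)

(0,4) (0,3)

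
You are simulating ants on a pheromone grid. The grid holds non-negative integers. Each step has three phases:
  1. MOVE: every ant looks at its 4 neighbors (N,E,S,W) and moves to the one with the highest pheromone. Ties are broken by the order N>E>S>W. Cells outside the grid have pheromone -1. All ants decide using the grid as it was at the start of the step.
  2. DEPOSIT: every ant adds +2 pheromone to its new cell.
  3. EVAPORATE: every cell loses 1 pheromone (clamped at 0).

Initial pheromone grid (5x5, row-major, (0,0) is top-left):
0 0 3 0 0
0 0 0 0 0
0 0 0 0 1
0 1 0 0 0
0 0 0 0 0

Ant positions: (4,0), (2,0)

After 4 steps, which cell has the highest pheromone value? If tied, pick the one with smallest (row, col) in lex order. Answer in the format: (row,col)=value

Answer: (0,0)=1

Derivation:
Step 1: ant0:(4,0)->N->(3,0) | ant1:(2,0)->N->(1,0)
  grid max=2 at (0,2)
Step 2: ant0:(3,0)->N->(2,0) | ant1:(1,0)->N->(0,0)
  grid max=1 at (0,0)
Step 3: ant0:(2,0)->N->(1,0) | ant1:(0,0)->E->(0,1)
  grid max=1 at (0,1)
Step 4: ant0:(1,0)->N->(0,0) | ant1:(0,1)->E->(0,2)
  grid max=1 at (0,0)
Final grid:
  1 0 1 0 0
  0 0 0 0 0
  0 0 0 0 0
  0 0 0 0 0
  0 0 0 0 0
Max pheromone 1 at (0,0)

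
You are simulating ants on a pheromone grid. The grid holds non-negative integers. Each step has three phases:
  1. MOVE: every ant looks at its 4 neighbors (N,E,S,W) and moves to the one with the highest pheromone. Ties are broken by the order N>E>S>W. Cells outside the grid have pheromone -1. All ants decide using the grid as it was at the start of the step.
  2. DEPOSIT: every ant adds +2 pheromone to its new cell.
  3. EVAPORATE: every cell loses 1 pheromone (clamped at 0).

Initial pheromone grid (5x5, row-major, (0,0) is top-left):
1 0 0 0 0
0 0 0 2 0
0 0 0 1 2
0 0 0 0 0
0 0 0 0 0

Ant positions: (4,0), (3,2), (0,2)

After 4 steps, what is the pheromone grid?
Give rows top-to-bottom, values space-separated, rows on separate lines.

After step 1: ants at (3,0),(2,2),(0,3)
  0 0 0 1 0
  0 0 0 1 0
  0 0 1 0 1
  1 0 0 0 0
  0 0 0 0 0
After step 2: ants at (2,0),(1,2),(1,3)
  0 0 0 0 0
  0 0 1 2 0
  1 0 0 0 0
  0 0 0 0 0
  0 0 0 0 0
After step 3: ants at (1,0),(1,3),(1,2)
  0 0 0 0 0
  1 0 2 3 0
  0 0 0 0 0
  0 0 0 0 0
  0 0 0 0 0
After step 4: ants at (0,0),(1,2),(1,3)
  1 0 0 0 0
  0 0 3 4 0
  0 0 0 0 0
  0 0 0 0 0
  0 0 0 0 0

1 0 0 0 0
0 0 3 4 0
0 0 0 0 0
0 0 0 0 0
0 0 0 0 0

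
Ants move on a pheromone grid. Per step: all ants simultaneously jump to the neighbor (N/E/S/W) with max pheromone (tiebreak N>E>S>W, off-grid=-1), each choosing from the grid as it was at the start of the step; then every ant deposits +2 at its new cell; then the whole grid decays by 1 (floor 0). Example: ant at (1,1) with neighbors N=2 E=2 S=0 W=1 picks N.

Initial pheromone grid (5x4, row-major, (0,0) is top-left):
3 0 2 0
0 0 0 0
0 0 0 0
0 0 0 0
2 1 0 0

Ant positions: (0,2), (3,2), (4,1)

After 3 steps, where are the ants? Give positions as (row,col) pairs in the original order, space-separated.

Step 1: ant0:(0,2)->E->(0,3) | ant1:(3,2)->N->(2,2) | ant2:(4,1)->W->(4,0)
  grid max=3 at (4,0)
Step 2: ant0:(0,3)->W->(0,2) | ant1:(2,2)->N->(1,2) | ant2:(4,0)->N->(3,0)
  grid max=2 at (0,2)
Step 3: ant0:(0,2)->S->(1,2) | ant1:(1,2)->N->(0,2) | ant2:(3,0)->S->(4,0)
  grid max=3 at (0,2)

(1,2) (0,2) (4,0)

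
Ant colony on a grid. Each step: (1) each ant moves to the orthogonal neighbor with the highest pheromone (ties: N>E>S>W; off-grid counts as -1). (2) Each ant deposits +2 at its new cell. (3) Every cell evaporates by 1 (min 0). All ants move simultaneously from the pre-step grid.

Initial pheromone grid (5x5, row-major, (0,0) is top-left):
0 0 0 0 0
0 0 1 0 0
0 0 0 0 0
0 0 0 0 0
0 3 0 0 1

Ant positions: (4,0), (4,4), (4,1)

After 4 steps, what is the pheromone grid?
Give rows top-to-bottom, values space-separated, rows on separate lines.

After step 1: ants at (4,1),(3,4),(3,1)
  0 0 0 0 0
  0 0 0 0 0
  0 0 0 0 0
  0 1 0 0 1
  0 4 0 0 0
After step 2: ants at (3,1),(2,4),(4,1)
  0 0 0 0 0
  0 0 0 0 0
  0 0 0 0 1
  0 2 0 0 0
  0 5 0 0 0
After step 3: ants at (4,1),(1,4),(3,1)
  0 0 0 0 0
  0 0 0 0 1
  0 0 0 0 0
  0 3 0 0 0
  0 6 0 0 0
After step 4: ants at (3,1),(0,4),(4,1)
  0 0 0 0 1
  0 0 0 0 0
  0 0 0 0 0
  0 4 0 0 0
  0 7 0 0 0

0 0 0 0 1
0 0 0 0 0
0 0 0 0 0
0 4 0 0 0
0 7 0 0 0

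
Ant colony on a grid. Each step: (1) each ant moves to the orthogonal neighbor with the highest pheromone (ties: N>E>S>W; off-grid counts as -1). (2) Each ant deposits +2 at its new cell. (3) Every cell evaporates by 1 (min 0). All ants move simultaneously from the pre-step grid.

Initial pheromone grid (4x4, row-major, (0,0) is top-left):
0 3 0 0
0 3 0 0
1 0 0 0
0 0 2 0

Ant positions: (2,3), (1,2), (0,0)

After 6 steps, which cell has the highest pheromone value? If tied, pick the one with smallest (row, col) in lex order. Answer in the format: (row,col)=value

Answer: (0,1)=9

Derivation:
Step 1: ant0:(2,3)->N->(1,3) | ant1:(1,2)->W->(1,1) | ant2:(0,0)->E->(0,1)
  grid max=4 at (0,1)
Step 2: ant0:(1,3)->N->(0,3) | ant1:(1,1)->N->(0,1) | ant2:(0,1)->S->(1,1)
  grid max=5 at (0,1)
Step 3: ant0:(0,3)->S->(1,3) | ant1:(0,1)->S->(1,1) | ant2:(1,1)->N->(0,1)
  grid max=6 at (0,1)
Step 4: ant0:(1,3)->N->(0,3) | ant1:(1,1)->N->(0,1) | ant2:(0,1)->S->(1,1)
  grid max=7 at (0,1)
Step 5: ant0:(0,3)->S->(1,3) | ant1:(0,1)->S->(1,1) | ant2:(1,1)->N->(0,1)
  grid max=8 at (0,1)
Step 6: ant0:(1,3)->N->(0,3) | ant1:(1,1)->N->(0,1) | ant2:(0,1)->S->(1,1)
  grid max=9 at (0,1)
Final grid:
  0 9 0 1
  0 9 0 0
  0 0 0 0
  0 0 0 0
Max pheromone 9 at (0,1)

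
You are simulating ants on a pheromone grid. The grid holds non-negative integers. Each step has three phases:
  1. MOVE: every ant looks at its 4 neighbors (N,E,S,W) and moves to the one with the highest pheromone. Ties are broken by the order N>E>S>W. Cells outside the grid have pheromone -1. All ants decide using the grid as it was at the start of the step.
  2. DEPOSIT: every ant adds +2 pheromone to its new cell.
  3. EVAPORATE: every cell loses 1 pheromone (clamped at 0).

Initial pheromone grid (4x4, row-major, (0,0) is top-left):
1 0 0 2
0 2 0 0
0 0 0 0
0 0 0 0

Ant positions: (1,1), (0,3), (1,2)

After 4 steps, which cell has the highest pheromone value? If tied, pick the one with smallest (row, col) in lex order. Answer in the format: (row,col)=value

Step 1: ant0:(1,1)->N->(0,1) | ant1:(0,3)->S->(1,3) | ant2:(1,2)->W->(1,1)
  grid max=3 at (1,1)
Step 2: ant0:(0,1)->S->(1,1) | ant1:(1,3)->N->(0,3) | ant2:(1,1)->N->(0,1)
  grid max=4 at (1,1)
Step 3: ant0:(1,1)->N->(0,1) | ant1:(0,3)->S->(1,3) | ant2:(0,1)->S->(1,1)
  grid max=5 at (1,1)
Step 4: ant0:(0,1)->S->(1,1) | ant1:(1,3)->N->(0,3) | ant2:(1,1)->N->(0,1)
  grid max=6 at (1,1)
Final grid:
  0 4 0 2
  0 6 0 0
  0 0 0 0
  0 0 0 0
Max pheromone 6 at (1,1)

Answer: (1,1)=6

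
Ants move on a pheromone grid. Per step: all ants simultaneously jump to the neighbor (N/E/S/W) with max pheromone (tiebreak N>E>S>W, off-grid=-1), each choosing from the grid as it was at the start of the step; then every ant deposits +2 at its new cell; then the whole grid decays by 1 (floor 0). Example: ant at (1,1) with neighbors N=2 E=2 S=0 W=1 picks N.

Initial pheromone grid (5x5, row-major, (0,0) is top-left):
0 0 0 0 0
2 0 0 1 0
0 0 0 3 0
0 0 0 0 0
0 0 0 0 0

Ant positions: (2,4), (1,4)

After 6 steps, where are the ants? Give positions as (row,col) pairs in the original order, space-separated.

Step 1: ant0:(2,4)->W->(2,3) | ant1:(1,4)->W->(1,3)
  grid max=4 at (2,3)
Step 2: ant0:(2,3)->N->(1,3) | ant1:(1,3)->S->(2,3)
  grid max=5 at (2,3)
Step 3: ant0:(1,3)->S->(2,3) | ant1:(2,3)->N->(1,3)
  grid max=6 at (2,3)
Step 4: ant0:(2,3)->N->(1,3) | ant1:(1,3)->S->(2,3)
  grid max=7 at (2,3)
Step 5: ant0:(1,3)->S->(2,3) | ant1:(2,3)->N->(1,3)
  grid max=8 at (2,3)
Step 6: ant0:(2,3)->N->(1,3) | ant1:(1,3)->S->(2,3)
  grid max=9 at (2,3)

(1,3) (2,3)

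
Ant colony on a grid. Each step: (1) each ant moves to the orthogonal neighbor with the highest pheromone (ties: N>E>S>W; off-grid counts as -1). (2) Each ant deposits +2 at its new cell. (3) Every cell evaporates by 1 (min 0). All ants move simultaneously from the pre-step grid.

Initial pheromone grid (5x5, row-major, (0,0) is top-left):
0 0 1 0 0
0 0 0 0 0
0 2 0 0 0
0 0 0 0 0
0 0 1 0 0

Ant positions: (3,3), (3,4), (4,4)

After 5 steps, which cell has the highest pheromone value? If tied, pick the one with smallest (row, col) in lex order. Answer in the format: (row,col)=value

Answer: (2,4)=9

Derivation:
Step 1: ant0:(3,3)->N->(2,3) | ant1:(3,4)->N->(2,4) | ant2:(4,4)->N->(3,4)
  grid max=1 at (2,1)
Step 2: ant0:(2,3)->E->(2,4) | ant1:(2,4)->S->(3,4) | ant2:(3,4)->N->(2,4)
  grid max=4 at (2,4)
Step 3: ant0:(2,4)->S->(3,4) | ant1:(3,4)->N->(2,4) | ant2:(2,4)->S->(3,4)
  grid max=5 at (2,4)
Step 4: ant0:(3,4)->N->(2,4) | ant1:(2,4)->S->(3,4) | ant2:(3,4)->N->(2,4)
  grid max=8 at (2,4)
Step 5: ant0:(2,4)->S->(3,4) | ant1:(3,4)->N->(2,4) | ant2:(2,4)->S->(3,4)
  grid max=9 at (2,4)
Final grid:
  0 0 0 0 0
  0 0 0 0 0
  0 0 0 0 9
  0 0 0 0 9
  0 0 0 0 0
Max pheromone 9 at (2,4)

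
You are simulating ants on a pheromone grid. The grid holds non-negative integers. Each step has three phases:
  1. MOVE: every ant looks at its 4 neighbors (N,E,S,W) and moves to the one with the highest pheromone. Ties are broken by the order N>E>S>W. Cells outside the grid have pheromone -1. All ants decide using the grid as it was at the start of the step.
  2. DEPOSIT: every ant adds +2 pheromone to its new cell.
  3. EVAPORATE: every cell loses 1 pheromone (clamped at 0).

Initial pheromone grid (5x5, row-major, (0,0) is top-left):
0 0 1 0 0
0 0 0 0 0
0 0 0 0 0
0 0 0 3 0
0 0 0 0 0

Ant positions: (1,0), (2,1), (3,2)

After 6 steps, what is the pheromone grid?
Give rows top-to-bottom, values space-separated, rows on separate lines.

After step 1: ants at (0,0),(1,1),(3,3)
  1 0 0 0 0
  0 1 0 0 0
  0 0 0 0 0
  0 0 0 4 0
  0 0 0 0 0
After step 2: ants at (0,1),(0,1),(2,3)
  0 3 0 0 0
  0 0 0 0 0
  0 0 0 1 0
  0 0 0 3 0
  0 0 0 0 0
After step 3: ants at (0,2),(0,2),(3,3)
  0 2 3 0 0
  0 0 0 0 0
  0 0 0 0 0
  0 0 0 4 0
  0 0 0 0 0
After step 4: ants at (0,1),(0,1),(2,3)
  0 5 2 0 0
  0 0 0 0 0
  0 0 0 1 0
  0 0 0 3 0
  0 0 0 0 0
After step 5: ants at (0,2),(0,2),(3,3)
  0 4 5 0 0
  0 0 0 0 0
  0 0 0 0 0
  0 0 0 4 0
  0 0 0 0 0
After step 6: ants at (0,1),(0,1),(2,3)
  0 7 4 0 0
  0 0 0 0 0
  0 0 0 1 0
  0 0 0 3 0
  0 0 0 0 0

0 7 4 0 0
0 0 0 0 0
0 0 0 1 0
0 0 0 3 0
0 0 0 0 0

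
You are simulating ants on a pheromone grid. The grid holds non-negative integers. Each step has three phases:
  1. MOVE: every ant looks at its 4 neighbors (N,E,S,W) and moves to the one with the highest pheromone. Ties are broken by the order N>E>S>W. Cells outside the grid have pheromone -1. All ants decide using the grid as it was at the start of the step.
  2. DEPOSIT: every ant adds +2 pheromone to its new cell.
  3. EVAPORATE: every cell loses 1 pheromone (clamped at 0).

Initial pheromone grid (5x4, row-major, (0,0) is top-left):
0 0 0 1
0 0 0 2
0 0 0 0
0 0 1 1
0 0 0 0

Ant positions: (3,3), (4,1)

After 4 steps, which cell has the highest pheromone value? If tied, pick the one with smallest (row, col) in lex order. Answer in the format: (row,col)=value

Answer: (3,2)=5

Derivation:
Step 1: ant0:(3,3)->W->(3,2) | ant1:(4,1)->N->(3,1)
  grid max=2 at (3,2)
Step 2: ant0:(3,2)->W->(3,1) | ant1:(3,1)->E->(3,2)
  grid max=3 at (3,2)
Step 3: ant0:(3,1)->E->(3,2) | ant1:(3,2)->W->(3,1)
  grid max=4 at (3,2)
Step 4: ant0:(3,2)->W->(3,1) | ant1:(3,1)->E->(3,2)
  grid max=5 at (3,2)
Final grid:
  0 0 0 0
  0 0 0 0
  0 0 0 0
  0 4 5 0
  0 0 0 0
Max pheromone 5 at (3,2)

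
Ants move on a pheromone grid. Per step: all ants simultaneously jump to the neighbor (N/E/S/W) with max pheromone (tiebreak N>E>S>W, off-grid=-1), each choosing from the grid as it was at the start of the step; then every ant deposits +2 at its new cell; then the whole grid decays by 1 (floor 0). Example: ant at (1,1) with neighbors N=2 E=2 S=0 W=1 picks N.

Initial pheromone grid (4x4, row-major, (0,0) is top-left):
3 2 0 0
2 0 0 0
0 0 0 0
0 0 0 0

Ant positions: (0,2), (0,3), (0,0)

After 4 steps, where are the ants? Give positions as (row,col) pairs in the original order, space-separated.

Step 1: ant0:(0,2)->W->(0,1) | ant1:(0,3)->S->(1,3) | ant2:(0,0)->E->(0,1)
  grid max=5 at (0,1)
Step 2: ant0:(0,1)->W->(0,0) | ant1:(1,3)->N->(0,3) | ant2:(0,1)->W->(0,0)
  grid max=5 at (0,0)
Step 3: ant0:(0,0)->E->(0,1) | ant1:(0,3)->S->(1,3) | ant2:(0,0)->E->(0,1)
  grid max=7 at (0,1)
Step 4: ant0:(0,1)->W->(0,0) | ant1:(1,3)->N->(0,3) | ant2:(0,1)->W->(0,0)
  grid max=7 at (0,0)

(0,0) (0,3) (0,0)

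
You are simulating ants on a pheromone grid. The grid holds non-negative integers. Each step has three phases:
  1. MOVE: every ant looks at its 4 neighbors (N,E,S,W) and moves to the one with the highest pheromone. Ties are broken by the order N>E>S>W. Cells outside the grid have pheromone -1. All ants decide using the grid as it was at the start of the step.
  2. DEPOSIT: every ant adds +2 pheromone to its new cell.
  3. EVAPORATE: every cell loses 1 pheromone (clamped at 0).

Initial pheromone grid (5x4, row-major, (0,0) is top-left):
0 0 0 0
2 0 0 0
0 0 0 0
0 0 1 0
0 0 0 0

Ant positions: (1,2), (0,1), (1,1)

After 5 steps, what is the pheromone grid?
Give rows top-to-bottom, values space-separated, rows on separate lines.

After step 1: ants at (0,2),(0,2),(1,0)
  0 0 3 0
  3 0 0 0
  0 0 0 0
  0 0 0 0
  0 0 0 0
After step 2: ants at (0,3),(0,3),(0,0)
  1 0 2 3
  2 0 0 0
  0 0 0 0
  0 0 0 0
  0 0 0 0
After step 3: ants at (0,2),(0,2),(1,0)
  0 0 5 2
  3 0 0 0
  0 0 0 0
  0 0 0 0
  0 0 0 0
After step 4: ants at (0,3),(0,3),(0,0)
  1 0 4 5
  2 0 0 0
  0 0 0 0
  0 0 0 0
  0 0 0 0
After step 5: ants at (0,2),(0,2),(1,0)
  0 0 7 4
  3 0 0 0
  0 0 0 0
  0 0 0 0
  0 0 0 0

0 0 7 4
3 0 0 0
0 0 0 0
0 0 0 0
0 0 0 0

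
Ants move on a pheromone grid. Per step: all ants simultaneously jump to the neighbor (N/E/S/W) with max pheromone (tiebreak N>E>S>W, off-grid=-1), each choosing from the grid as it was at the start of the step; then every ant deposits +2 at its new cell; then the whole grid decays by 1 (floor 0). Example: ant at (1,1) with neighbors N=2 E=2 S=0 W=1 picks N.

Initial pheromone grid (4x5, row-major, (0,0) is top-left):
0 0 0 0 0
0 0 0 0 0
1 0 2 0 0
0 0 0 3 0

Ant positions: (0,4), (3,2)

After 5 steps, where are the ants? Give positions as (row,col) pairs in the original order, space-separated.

Step 1: ant0:(0,4)->S->(1,4) | ant1:(3,2)->E->(3,3)
  grid max=4 at (3,3)
Step 2: ant0:(1,4)->N->(0,4) | ant1:(3,3)->N->(2,3)
  grid max=3 at (3,3)
Step 3: ant0:(0,4)->S->(1,4) | ant1:(2,3)->S->(3,3)
  grid max=4 at (3,3)
Step 4: ant0:(1,4)->N->(0,4) | ant1:(3,3)->N->(2,3)
  grid max=3 at (3,3)
Step 5: ant0:(0,4)->S->(1,4) | ant1:(2,3)->S->(3,3)
  grid max=4 at (3,3)

(1,4) (3,3)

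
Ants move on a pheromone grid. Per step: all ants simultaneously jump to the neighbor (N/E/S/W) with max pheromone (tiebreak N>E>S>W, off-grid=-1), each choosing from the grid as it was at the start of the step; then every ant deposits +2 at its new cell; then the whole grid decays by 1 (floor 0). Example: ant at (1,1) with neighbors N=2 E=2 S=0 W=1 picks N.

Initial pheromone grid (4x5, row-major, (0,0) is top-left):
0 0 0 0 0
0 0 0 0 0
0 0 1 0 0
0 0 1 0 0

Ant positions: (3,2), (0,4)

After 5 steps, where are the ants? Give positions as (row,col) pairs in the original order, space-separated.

Step 1: ant0:(3,2)->N->(2,2) | ant1:(0,4)->S->(1,4)
  grid max=2 at (2,2)
Step 2: ant0:(2,2)->N->(1,2) | ant1:(1,4)->N->(0,4)
  grid max=1 at (0,4)
Step 3: ant0:(1,2)->S->(2,2) | ant1:(0,4)->S->(1,4)
  grid max=2 at (2,2)
Step 4: ant0:(2,2)->N->(1,2) | ant1:(1,4)->N->(0,4)
  grid max=1 at (0,4)
Step 5: ant0:(1,2)->S->(2,2) | ant1:(0,4)->S->(1,4)
  grid max=2 at (2,2)

(2,2) (1,4)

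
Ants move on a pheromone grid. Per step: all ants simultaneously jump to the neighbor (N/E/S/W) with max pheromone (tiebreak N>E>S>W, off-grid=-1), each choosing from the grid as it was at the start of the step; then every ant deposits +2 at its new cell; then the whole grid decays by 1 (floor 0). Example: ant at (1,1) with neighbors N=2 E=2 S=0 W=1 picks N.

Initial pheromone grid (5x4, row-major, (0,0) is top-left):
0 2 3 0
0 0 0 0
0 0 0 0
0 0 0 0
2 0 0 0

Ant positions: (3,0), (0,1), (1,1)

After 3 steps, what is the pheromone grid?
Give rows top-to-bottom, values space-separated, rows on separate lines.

After step 1: ants at (4,0),(0,2),(0,1)
  0 3 4 0
  0 0 0 0
  0 0 0 0
  0 0 0 0
  3 0 0 0
After step 2: ants at (3,0),(0,1),(0,2)
  0 4 5 0
  0 0 0 0
  0 0 0 0
  1 0 0 0
  2 0 0 0
After step 3: ants at (4,0),(0,2),(0,1)
  0 5 6 0
  0 0 0 0
  0 0 0 0
  0 0 0 0
  3 0 0 0

0 5 6 0
0 0 0 0
0 0 0 0
0 0 0 0
3 0 0 0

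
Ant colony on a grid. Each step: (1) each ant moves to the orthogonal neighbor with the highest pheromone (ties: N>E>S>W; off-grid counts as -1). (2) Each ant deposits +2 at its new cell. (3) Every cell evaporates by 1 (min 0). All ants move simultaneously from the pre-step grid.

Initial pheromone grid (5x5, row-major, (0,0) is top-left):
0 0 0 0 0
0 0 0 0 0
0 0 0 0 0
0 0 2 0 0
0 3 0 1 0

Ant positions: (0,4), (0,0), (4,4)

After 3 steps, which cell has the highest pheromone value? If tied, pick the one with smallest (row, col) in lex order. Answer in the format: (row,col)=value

Answer: (4,3)=2

Derivation:
Step 1: ant0:(0,4)->S->(1,4) | ant1:(0,0)->E->(0,1) | ant2:(4,4)->W->(4,3)
  grid max=2 at (4,1)
Step 2: ant0:(1,4)->N->(0,4) | ant1:(0,1)->E->(0,2) | ant2:(4,3)->N->(3,3)
  grid max=1 at (0,2)
Step 3: ant0:(0,4)->S->(1,4) | ant1:(0,2)->E->(0,3) | ant2:(3,3)->S->(4,3)
  grid max=2 at (4,3)
Final grid:
  0 0 0 1 0
  0 0 0 0 1
  0 0 0 0 0
  0 0 0 0 0
  0 0 0 2 0
Max pheromone 2 at (4,3)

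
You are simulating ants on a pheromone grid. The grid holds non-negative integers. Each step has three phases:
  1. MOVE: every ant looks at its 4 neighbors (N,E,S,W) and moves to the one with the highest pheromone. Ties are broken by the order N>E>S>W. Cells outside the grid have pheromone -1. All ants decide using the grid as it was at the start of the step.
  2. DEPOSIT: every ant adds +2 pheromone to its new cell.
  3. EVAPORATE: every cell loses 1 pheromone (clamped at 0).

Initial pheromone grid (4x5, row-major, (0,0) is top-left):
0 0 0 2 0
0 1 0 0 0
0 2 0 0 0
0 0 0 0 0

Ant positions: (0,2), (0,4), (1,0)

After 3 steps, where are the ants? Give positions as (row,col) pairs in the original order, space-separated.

Step 1: ant0:(0,2)->E->(0,3) | ant1:(0,4)->W->(0,3) | ant2:(1,0)->E->(1,1)
  grid max=5 at (0,3)
Step 2: ant0:(0,3)->E->(0,4) | ant1:(0,3)->E->(0,4) | ant2:(1,1)->S->(2,1)
  grid max=4 at (0,3)
Step 3: ant0:(0,4)->W->(0,3) | ant1:(0,4)->W->(0,3) | ant2:(2,1)->N->(1,1)
  grid max=7 at (0,3)

(0,3) (0,3) (1,1)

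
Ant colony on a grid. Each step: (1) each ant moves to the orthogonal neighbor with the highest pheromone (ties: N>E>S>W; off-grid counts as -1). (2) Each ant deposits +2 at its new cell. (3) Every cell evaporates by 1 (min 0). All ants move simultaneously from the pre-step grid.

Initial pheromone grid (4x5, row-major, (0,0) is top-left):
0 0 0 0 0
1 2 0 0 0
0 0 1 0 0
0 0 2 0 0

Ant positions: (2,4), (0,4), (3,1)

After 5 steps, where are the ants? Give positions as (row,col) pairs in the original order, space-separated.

Step 1: ant0:(2,4)->N->(1,4) | ant1:(0,4)->S->(1,4) | ant2:(3,1)->E->(3,2)
  grid max=3 at (1,4)
Step 2: ant0:(1,4)->N->(0,4) | ant1:(1,4)->N->(0,4) | ant2:(3,2)->N->(2,2)
  grid max=3 at (0,4)
Step 3: ant0:(0,4)->S->(1,4) | ant1:(0,4)->S->(1,4) | ant2:(2,2)->S->(3,2)
  grid max=5 at (1,4)
Step 4: ant0:(1,4)->N->(0,4) | ant1:(1,4)->N->(0,4) | ant2:(3,2)->N->(2,2)
  grid max=5 at (0,4)
Step 5: ant0:(0,4)->S->(1,4) | ant1:(0,4)->S->(1,4) | ant2:(2,2)->S->(3,2)
  grid max=7 at (1,4)

(1,4) (1,4) (3,2)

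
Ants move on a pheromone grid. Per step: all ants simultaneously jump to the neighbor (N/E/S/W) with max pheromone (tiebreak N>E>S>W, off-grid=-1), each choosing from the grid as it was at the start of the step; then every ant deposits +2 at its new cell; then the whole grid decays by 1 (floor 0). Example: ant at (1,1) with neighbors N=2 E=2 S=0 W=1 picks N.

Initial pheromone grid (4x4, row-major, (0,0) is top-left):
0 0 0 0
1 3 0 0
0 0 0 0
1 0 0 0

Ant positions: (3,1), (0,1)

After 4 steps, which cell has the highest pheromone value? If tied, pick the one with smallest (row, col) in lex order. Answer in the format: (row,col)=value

Step 1: ant0:(3,1)->W->(3,0) | ant1:(0,1)->S->(1,1)
  grid max=4 at (1,1)
Step 2: ant0:(3,0)->N->(2,0) | ant1:(1,1)->N->(0,1)
  grid max=3 at (1,1)
Step 3: ant0:(2,0)->S->(3,0) | ant1:(0,1)->S->(1,1)
  grid max=4 at (1,1)
Step 4: ant0:(3,0)->N->(2,0) | ant1:(1,1)->N->(0,1)
  grid max=3 at (1,1)
Final grid:
  0 1 0 0
  0 3 0 0
  1 0 0 0
  1 0 0 0
Max pheromone 3 at (1,1)

Answer: (1,1)=3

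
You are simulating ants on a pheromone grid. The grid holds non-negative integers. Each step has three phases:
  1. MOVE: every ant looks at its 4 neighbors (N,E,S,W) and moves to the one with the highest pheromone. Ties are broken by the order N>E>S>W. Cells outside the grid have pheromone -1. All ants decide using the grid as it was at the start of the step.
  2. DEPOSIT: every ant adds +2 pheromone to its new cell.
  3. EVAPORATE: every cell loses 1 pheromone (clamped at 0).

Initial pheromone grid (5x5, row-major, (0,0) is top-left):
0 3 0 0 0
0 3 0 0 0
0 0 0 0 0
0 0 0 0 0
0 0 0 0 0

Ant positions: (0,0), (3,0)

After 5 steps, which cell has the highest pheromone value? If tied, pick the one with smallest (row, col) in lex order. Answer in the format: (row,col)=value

Step 1: ant0:(0,0)->E->(0,1) | ant1:(3,0)->N->(2,0)
  grid max=4 at (0,1)
Step 2: ant0:(0,1)->S->(1,1) | ant1:(2,0)->N->(1,0)
  grid max=3 at (0,1)
Step 3: ant0:(1,1)->N->(0,1) | ant1:(1,0)->E->(1,1)
  grid max=4 at (0,1)
Step 4: ant0:(0,1)->S->(1,1) | ant1:(1,1)->N->(0,1)
  grid max=5 at (0,1)
Step 5: ant0:(1,1)->N->(0,1) | ant1:(0,1)->S->(1,1)
  grid max=6 at (0,1)
Final grid:
  0 6 0 0 0
  0 6 0 0 0
  0 0 0 0 0
  0 0 0 0 0
  0 0 0 0 0
Max pheromone 6 at (0,1)

Answer: (0,1)=6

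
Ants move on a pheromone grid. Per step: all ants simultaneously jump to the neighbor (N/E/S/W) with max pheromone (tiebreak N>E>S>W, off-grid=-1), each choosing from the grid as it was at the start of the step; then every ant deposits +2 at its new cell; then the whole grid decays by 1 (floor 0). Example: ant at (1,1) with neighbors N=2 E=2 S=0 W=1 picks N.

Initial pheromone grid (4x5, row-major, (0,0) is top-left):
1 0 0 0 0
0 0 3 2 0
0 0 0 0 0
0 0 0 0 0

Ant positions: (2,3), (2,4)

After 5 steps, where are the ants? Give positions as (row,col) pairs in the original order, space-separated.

Step 1: ant0:(2,3)->N->(1,3) | ant1:(2,4)->N->(1,4)
  grid max=3 at (1,3)
Step 2: ant0:(1,3)->W->(1,2) | ant1:(1,4)->W->(1,3)
  grid max=4 at (1,3)
Step 3: ant0:(1,2)->E->(1,3) | ant1:(1,3)->W->(1,2)
  grid max=5 at (1,3)
Step 4: ant0:(1,3)->W->(1,2) | ant1:(1,2)->E->(1,3)
  grid max=6 at (1,3)
Step 5: ant0:(1,2)->E->(1,3) | ant1:(1,3)->W->(1,2)
  grid max=7 at (1,3)

(1,3) (1,2)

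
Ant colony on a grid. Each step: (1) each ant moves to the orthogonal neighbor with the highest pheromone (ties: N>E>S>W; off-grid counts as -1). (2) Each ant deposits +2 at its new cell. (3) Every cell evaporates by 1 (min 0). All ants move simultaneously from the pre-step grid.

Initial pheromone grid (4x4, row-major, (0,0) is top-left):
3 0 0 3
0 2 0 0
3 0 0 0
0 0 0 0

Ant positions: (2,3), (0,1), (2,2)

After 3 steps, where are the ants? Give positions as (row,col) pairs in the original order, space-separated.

Step 1: ant0:(2,3)->N->(1,3) | ant1:(0,1)->W->(0,0) | ant2:(2,2)->N->(1,2)
  grid max=4 at (0,0)
Step 2: ant0:(1,3)->N->(0,3) | ant1:(0,0)->E->(0,1) | ant2:(1,2)->E->(1,3)
  grid max=3 at (0,0)
Step 3: ant0:(0,3)->S->(1,3) | ant1:(0,1)->W->(0,0) | ant2:(1,3)->N->(0,3)
  grid max=4 at (0,0)

(1,3) (0,0) (0,3)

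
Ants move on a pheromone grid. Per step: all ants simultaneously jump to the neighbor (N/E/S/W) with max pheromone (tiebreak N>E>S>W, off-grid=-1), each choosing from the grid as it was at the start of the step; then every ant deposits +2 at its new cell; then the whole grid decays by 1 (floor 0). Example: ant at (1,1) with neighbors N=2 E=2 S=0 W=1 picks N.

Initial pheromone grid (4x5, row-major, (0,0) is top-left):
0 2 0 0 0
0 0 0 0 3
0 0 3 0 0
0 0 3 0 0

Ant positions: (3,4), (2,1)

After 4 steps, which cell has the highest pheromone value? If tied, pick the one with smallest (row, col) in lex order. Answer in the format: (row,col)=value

Step 1: ant0:(3,4)->N->(2,4) | ant1:(2,1)->E->(2,2)
  grid max=4 at (2,2)
Step 2: ant0:(2,4)->N->(1,4) | ant1:(2,2)->S->(3,2)
  grid max=3 at (1,4)
Step 3: ant0:(1,4)->N->(0,4) | ant1:(3,2)->N->(2,2)
  grid max=4 at (2,2)
Step 4: ant0:(0,4)->S->(1,4) | ant1:(2,2)->S->(3,2)
  grid max=3 at (1,4)
Final grid:
  0 0 0 0 0
  0 0 0 0 3
  0 0 3 0 0
  0 0 3 0 0
Max pheromone 3 at (1,4)

Answer: (1,4)=3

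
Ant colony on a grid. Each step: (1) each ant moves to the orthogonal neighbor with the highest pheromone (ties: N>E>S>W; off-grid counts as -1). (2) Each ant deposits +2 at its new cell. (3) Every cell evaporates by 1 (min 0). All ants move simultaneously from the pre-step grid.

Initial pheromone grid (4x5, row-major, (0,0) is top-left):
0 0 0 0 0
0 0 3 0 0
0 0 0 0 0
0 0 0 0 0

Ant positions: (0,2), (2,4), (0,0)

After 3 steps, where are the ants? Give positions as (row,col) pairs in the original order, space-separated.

Step 1: ant0:(0,2)->S->(1,2) | ant1:(2,4)->N->(1,4) | ant2:(0,0)->E->(0,1)
  grid max=4 at (1,2)
Step 2: ant0:(1,2)->N->(0,2) | ant1:(1,4)->N->(0,4) | ant2:(0,1)->E->(0,2)
  grid max=3 at (0,2)
Step 3: ant0:(0,2)->S->(1,2) | ant1:(0,4)->S->(1,4) | ant2:(0,2)->S->(1,2)
  grid max=6 at (1,2)

(1,2) (1,4) (1,2)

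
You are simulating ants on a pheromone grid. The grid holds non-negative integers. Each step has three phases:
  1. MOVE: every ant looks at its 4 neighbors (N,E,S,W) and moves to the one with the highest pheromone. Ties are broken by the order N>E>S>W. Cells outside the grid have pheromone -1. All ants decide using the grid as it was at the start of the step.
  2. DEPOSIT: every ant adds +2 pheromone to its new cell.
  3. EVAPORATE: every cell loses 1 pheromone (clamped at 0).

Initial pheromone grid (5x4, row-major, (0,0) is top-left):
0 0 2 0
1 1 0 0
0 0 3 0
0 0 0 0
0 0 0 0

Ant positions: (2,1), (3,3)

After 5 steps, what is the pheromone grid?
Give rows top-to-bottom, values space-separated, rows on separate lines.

After step 1: ants at (2,2),(2,3)
  0 0 1 0
  0 0 0 0
  0 0 4 1
  0 0 0 0
  0 0 0 0
After step 2: ants at (2,3),(2,2)
  0 0 0 0
  0 0 0 0
  0 0 5 2
  0 0 0 0
  0 0 0 0
After step 3: ants at (2,2),(2,3)
  0 0 0 0
  0 0 0 0
  0 0 6 3
  0 0 0 0
  0 0 0 0
After step 4: ants at (2,3),(2,2)
  0 0 0 0
  0 0 0 0
  0 0 7 4
  0 0 0 0
  0 0 0 0
After step 5: ants at (2,2),(2,3)
  0 0 0 0
  0 0 0 0
  0 0 8 5
  0 0 0 0
  0 0 0 0

0 0 0 0
0 0 0 0
0 0 8 5
0 0 0 0
0 0 0 0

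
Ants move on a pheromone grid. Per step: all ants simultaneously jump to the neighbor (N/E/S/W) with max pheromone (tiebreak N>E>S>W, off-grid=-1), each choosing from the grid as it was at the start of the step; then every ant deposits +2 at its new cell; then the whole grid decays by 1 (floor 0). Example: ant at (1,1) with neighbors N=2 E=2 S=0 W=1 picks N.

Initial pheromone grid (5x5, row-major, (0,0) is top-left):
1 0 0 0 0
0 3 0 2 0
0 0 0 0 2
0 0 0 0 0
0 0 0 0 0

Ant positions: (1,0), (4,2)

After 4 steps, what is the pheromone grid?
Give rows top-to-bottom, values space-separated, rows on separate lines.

After step 1: ants at (1,1),(3,2)
  0 0 0 0 0
  0 4 0 1 0
  0 0 0 0 1
  0 0 1 0 0
  0 0 0 0 0
After step 2: ants at (0,1),(2,2)
  0 1 0 0 0
  0 3 0 0 0
  0 0 1 0 0
  0 0 0 0 0
  0 0 0 0 0
After step 3: ants at (1,1),(1,2)
  0 0 0 0 0
  0 4 1 0 0
  0 0 0 0 0
  0 0 0 0 0
  0 0 0 0 0
After step 4: ants at (1,2),(1,1)
  0 0 0 0 0
  0 5 2 0 0
  0 0 0 0 0
  0 0 0 0 0
  0 0 0 0 0

0 0 0 0 0
0 5 2 0 0
0 0 0 0 0
0 0 0 0 0
0 0 0 0 0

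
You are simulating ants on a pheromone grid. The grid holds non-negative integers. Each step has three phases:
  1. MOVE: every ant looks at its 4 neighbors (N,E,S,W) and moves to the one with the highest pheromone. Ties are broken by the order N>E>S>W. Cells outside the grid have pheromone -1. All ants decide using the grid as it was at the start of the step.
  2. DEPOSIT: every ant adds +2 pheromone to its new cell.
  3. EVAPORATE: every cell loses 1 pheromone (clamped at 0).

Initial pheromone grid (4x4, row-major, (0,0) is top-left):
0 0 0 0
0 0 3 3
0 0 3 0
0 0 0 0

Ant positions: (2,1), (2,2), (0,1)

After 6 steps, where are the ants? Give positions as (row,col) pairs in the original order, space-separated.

Step 1: ant0:(2,1)->E->(2,2) | ant1:(2,2)->N->(1,2) | ant2:(0,1)->E->(0,2)
  grid max=4 at (1,2)
Step 2: ant0:(2,2)->N->(1,2) | ant1:(1,2)->S->(2,2) | ant2:(0,2)->S->(1,2)
  grid max=7 at (1,2)
Step 3: ant0:(1,2)->S->(2,2) | ant1:(2,2)->N->(1,2) | ant2:(1,2)->S->(2,2)
  grid max=8 at (1,2)
Step 4: ant0:(2,2)->N->(1,2) | ant1:(1,2)->S->(2,2) | ant2:(2,2)->N->(1,2)
  grid max=11 at (1,2)
Step 5: ant0:(1,2)->S->(2,2) | ant1:(2,2)->N->(1,2) | ant2:(1,2)->S->(2,2)
  grid max=12 at (1,2)
Step 6: ant0:(2,2)->N->(1,2) | ant1:(1,2)->S->(2,2) | ant2:(2,2)->N->(1,2)
  grid max=15 at (1,2)

(1,2) (2,2) (1,2)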